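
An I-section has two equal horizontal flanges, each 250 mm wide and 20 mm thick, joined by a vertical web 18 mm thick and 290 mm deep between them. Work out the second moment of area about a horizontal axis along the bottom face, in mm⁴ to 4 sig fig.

I_base ≈ 6.915 × 10⁸ mm⁴

Treat the section as a set of non-overlapping primitives; coordinates are from the bounding-box lower-left.
Bottom flange: 250 × 20, A = 5 000 mm², y = 10 mm, Ī = 166 667 mm⁴.
Web: 18 × 290, A = 5 220 mm², y = 165 mm, Ī = 36 583 500 mm⁴.
Top flange: 250 × 20, A = 5 000 mm², y = 320 mm, Ī = 166 667 mm⁴.
Transfer each piece to a horizontal axis along the bottom face using Ī + A·d² with d = y − 0:
  bottom flange: d = 10 mm → contributes +666 667 mm⁴
  web: d = 165 mm → contributes +178 698 000 mm⁴
  top flange: d = 320 mm → contributes +512 166 667 mm⁴
Total I = 691 531 333 mm⁴.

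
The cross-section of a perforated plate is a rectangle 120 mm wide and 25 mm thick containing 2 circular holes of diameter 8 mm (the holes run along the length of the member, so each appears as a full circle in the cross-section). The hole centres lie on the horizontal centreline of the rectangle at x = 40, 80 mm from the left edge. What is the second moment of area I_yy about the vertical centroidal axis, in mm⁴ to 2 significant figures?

I_yy ≈ 3.6 × 10⁶ mm⁴

Break the section into simple shapes (no overlaps), measuring from the bottom-left corner of the bounding box.
Plate: 120 × 25, A = 3 000 mm², x = 60 mm, Ī = 3 600 000 mm⁴.
Hole 1 (subtracted): ⌀8, A = 50.27 mm², x = 40 mm, Ī = 201.1 mm⁴.
Hole 2 (subtracted): ⌀8, A = 50.27 mm², x = 80 mm, Ī = 201.1 mm⁴.
By symmetry the centroid is at mid-width, x̄ = 60 mm.
Transfer each piece to the vertical centroidal axis using Ī + A·d² with d = x − 60:
  plate: d = 0 mm → contributes +3 600 000 mm⁴
  hole 1: d = -20 mm → contributes −20 307 mm⁴
  hole 2: d = 20 mm → contributes −20 307 mm⁴
Total I = 3 559 385 mm⁴.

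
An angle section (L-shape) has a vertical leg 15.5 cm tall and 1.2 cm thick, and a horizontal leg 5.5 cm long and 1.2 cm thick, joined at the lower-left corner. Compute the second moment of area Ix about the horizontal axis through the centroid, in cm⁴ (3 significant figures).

Ix ≈ 580 cm⁴

Decompose the section into non-overlapping parts with the origin at the bottom-left of its bounding rectangle.
Vertical leg: 1.2 × 15.5, A = 18.6 cm², y = 7.75 cm, Ī = 372.39 cm⁴.
Horizontal leg (remainder): 4.3 × 1.2, A = 5.16 cm², y = 0.6 cm, Ī = 0.6192 cm⁴.
Centroid: ȳ = ΣA·y / ΣA = 6.1972 cm.
Transfer each piece to the horizontal axis through the centroid using Ī + A·d² with d = y − 6.1972:
  vertical leg: d = 1.5528 cm → contributes +417.23 cm⁴
  horizontal leg (remainder): d = -5.5972 cm → contributes +162.28 cm⁴
Total I = 579.51 cm⁴.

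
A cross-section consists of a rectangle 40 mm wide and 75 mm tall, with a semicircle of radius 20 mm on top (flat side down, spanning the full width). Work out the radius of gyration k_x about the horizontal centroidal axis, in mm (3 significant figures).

k_x ≈ 26.4 mm

Split into non-overlapping primitives; take the origin at the lower-left of the bounding box.
Rectangular body: 40 × 75, A = 3 000 mm², y = 37.5 mm, Ī = 1 406 250 mm⁴.
Semicircular cap: semicircle r = 20, A = 628.32 mm², y = 83.488 mm, Ī = 17 561 mm⁴.
Centroid: ȳ = ΣA·y / ΣA = 45.464 mm.
Transfer each piece to the horizontal centroidal axis using Ī + A·d² with d = y − 45.464:
  rectangular body: d = -7.9638 mm → contributes +1 596 517 mm⁴
  semicircular cap: d = 38.024 mm → contributes +926 021 mm⁴
Total I = 2 522 538 mm⁴.
Radius of gyration: k = √(I/A) = √(2 522 538 / 3628.3) = 26.367 mm.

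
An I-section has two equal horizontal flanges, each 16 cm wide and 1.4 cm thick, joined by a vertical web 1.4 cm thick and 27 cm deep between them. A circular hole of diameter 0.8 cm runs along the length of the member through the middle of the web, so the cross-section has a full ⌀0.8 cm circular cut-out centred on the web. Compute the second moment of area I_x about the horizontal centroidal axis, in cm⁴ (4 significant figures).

I_x ≈ 1.134 × 10⁴ cm⁴

Break the section into simple shapes (no overlaps), measuring from the bottom-left corner of the bounding box.
Bottom flange: 16 × 1.4, A = 22.4 cm², y = 0.7 cm, Ī = 3.65867 cm⁴.
Web: 1.4 × 27, A = 37.8 cm², y = 14.9 cm, Ī = 2296.35 cm⁴.
Top flange: 16 × 1.4, A = 22.4 cm², y = 29.1 cm, Ī = 3.65867 cm⁴.
Hole (subtracted): ⌀0.8, A = 0.502655 cm², y = 14.9 cm, Ī = 0.0201062 cm⁴.
By symmetry the centroid is at mid-height, ȳ = 14.9 cm.
Transfer each piece to the horizontal centroidal axis using Ī + A·d² with d = y − 14.9:
  bottom flange: d = -14.2 cm → contributes +4520.39 cm⁴
  web: d = 0 cm → contributes +2296.35 cm⁴
  top flange: d = 14.2 cm → contributes +4520.39 cm⁴
  hole: d = 0 cm → contributes −0.0201062 cm⁴
Total I = 11337.1 cm⁴.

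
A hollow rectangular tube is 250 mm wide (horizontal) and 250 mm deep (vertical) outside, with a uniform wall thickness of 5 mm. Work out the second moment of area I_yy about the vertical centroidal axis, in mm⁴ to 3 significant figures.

I_yy ≈ 4.90 × 10⁷ mm⁴

Break the section into simple shapes (no overlaps), measuring from the bottom-left corner of the bounding box.
Outer rectangle: 250 × 250, A = 62 500 mm², x = 125 mm, Ī = 325 520 833 mm⁴.
Inner void (subtracted): 240 × 240, A = 57 600 mm², x = 125 mm, Ī = 276 480 000 mm⁴.
By symmetry the centroid is at mid-width, x̄ = 125 mm.
All pieces are centred on the vertical centroidal axis, so I = ΣĪ (holes subtracted) = 49 040 833 mm⁴.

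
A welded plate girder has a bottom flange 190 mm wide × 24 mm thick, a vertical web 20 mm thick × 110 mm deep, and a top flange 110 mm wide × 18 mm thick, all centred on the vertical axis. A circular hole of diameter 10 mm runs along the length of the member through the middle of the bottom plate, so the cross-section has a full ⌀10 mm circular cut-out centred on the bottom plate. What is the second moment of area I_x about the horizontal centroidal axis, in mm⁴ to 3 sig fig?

I_x ≈ 2.72 × 10⁷ mm⁴

Treat the section as a set of non-overlapping primitives; coordinates are from the bounding-box lower-left.
Bottom plate: 190 × 24, A = 4 560 mm², y = 12 mm, Ī = 218 880 mm⁴.
Web plate: 20 × 110, A = 2 200 mm², y = 79 mm, Ī = 2 218 333 mm⁴.
Top plate: 110 × 18, A = 1 980 mm², y = 143 mm, Ī = 53 460 mm⁴.
Hole (subtracted): ⌀10, A = 78.54 mm², y = 12 mm, Ī = 490.87 mm⁴.
Centroid: ȳ = ΣA·y / ΣA = 58.964 mm.
Transfer each piece to the horizontal centroidal axis using Ī + A·d² with d = y − 58.964:
  bottom plate: d = -46.964 mm → contributes +10 276 652 mm⁴
  web plate: d = 20.036 mm → contributes +3 101 472 mm⁴
  top plate: d = 84.036 mm → contributes +14 036 195 mm⁴
  hole: d = -46.964 mm → contributes −173 722 mm⁴
Total I = 27 240 597 mm⁴.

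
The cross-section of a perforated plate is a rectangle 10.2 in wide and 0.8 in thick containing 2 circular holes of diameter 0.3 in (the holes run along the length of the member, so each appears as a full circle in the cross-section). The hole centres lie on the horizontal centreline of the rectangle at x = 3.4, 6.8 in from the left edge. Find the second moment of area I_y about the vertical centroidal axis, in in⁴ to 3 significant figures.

I_y ≈ 70.3 in⁴

Treat the section as a set of non-overlapping primitives; coordinates are from the bounding-box lower-left.
Plate: 10.2 × 0.8, A = 8.16 in², x = 5.1 in, Ī = 70.747 in⁴.
Hole 1 (subtracted): ⌀0.3, A = 0.070686 in², x = 3.4 in, Ī = 0.00039761 in⁴.
Hole 2 (subtracted): ⌀0.3, A = 0.070686 in², x = 6.8 in, Ī = 0.00039761 in⁴.
By symmetry the centroid is at mid-width, x̄ = 5.1 in.
Transfer each piece to the vertical centroidal axis using Ī + A·d² with d = x − 5.1:
  plate: d = 0 in → contributes +70.747 in⁴
  hole 1: d = -1.7 in → contributes −0.20468 in⁴
  hole 2: d = 1.7 in → contributes −0.20468 in⁴
Total I = 70.338 in⁴.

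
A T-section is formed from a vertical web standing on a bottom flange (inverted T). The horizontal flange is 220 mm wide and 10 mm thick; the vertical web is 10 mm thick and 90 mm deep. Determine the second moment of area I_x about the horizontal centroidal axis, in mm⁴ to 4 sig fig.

Split into non-overlapping primitives; take the origin at the lower-left of the bounding box.
Flange: 220 × 10, A = 2 200 mm², y = 5 mm, Ī = 18333.3 mm⁴.
Web: 10 × 90, A = 900 mm², y = 55 mm, Ī = 607 500 mm⁴.
Centroid: ȳ = ΣA·y / ΣA = 19.5161 mm.
Transfer each piece to the horizontal centroidal axis using Ī + A·d² with d = y − 19.5161:
  flange: d = -14.5161 mm → contributes +481 913 mm⁴
  web: d = 35.4839 mm → contributes +1 740 695 mm⁴
Total I = 2 222 608 mm⁴.

I_x ≈ 2.223 × 10⁶ mm⁴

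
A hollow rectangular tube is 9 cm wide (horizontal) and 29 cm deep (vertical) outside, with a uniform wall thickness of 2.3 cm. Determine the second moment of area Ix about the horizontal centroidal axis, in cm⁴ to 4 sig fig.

Treat the section as a set of non-overlapping primitives; coordinates are from the bounding-box lower-left.
Outer rectangle: 9 × 29, A = 261 cm², y = 14.5 cm, Ī = 18291.8 cm⁴.
Inner void (subtracted): 4.4 × 24.4, A = 107.36 cm², y = 14.5 cm, Ī = 5326.49 cm⁴.
By symmetry the centroid is at mid-height, ȳ = 14.5 cm.
All pieces are centred on the horizontal centroidal axis, so I = ΣĪ (holes subtracted) = 12965.3 cm⁴.

Ix ≈ 1.297 × 10⁴ cm⁴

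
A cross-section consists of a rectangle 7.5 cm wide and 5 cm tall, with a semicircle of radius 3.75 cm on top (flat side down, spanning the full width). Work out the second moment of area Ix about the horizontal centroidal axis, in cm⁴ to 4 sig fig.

Ix ≈ 332.5 cm⁴

Break the section into simple shapes (no overlaps), measuring from the bottom-left corner of the bounding box.
Rectangular body: 7.5 × 5, A = 37.5 cm², y = 2.5 cm, Ī = 78.125 cm⁴.
Semicircular cap: semicircle r = 3.75, A = 22.0893 cm², y = 6.59155 cm, Ī = 21.7049 cm⁴.
Centroid: ȳ = ΣA·y / ΣA = 4.01671 cm.
Transfer each piece to the horizontal centroidal axis using Ī + A·d² with d = y − 4.01671:
  rectangular body: d = -1.51671 cm → contributes +164.39 cm⁴
  semicircular cap: d = 2.57484 cm → contributes +168.153 cm⁴
Total I = 332.543 cm⁴.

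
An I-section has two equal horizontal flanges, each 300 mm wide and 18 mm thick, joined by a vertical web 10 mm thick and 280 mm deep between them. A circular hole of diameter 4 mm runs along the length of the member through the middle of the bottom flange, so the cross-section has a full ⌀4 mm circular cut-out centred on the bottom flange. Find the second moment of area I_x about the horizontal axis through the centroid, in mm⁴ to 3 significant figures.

I_x ≈ 2.58 × 10⁸ mm⁴

Break the section into simple shapes (no overlaps), measuring from the bottom-left corner of the bounding box.
Bottom flange: 300 × 18, A = 5 400 mm², y = 9 mm, Ī = 145 800 mm⁴.
Web: 10 × 280, A = 2 800 mm², y = 158 mm, Ī = 18 293 333 mm⁴.
Top flange: 300 × 18, A = 5 400 mm², y = 307 mm, Ī = 145 800 mm⁴.
Hole (subtracted): ⌀4, A = 12.566 mm², y = 9 mm, Ī = 12.566 mm⁴.
Centroid: ȳ = ΣA·y / ΣA = 158.14 mm.
Transfer each piece to the horizontal axis through the centroid using Ī + A·d² with d = y − 158.14:
  bottom flange: d = -149.14 mm → contributes +120 253 055 mm⁴
  web: d = -0.1378 mm → contributes +18 293 387 mm⁴
  top flange: d = 148.86 mm → contributes +119 809 550 mm⁴
  hole: d = -149.14 mm → contributes −279 515 mm⁴
Total I = 258 076 477 mm⁴.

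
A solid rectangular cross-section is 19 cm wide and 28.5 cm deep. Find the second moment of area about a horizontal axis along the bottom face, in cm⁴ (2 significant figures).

I_base ≈ 1.5 × 10⁵ cm⁴

The section: 19 × 28.5, A = 541.5 cm², y = 14.25 cm, Ī = 36 653 cm⁴.
Transfer it to a horizontal axis along the bottom face using Ī + A·d² with d = y − 0:
  the section: d = 14.25 cm → contributes +146 611 cm⁴
Total I = 146 611 cm⁴.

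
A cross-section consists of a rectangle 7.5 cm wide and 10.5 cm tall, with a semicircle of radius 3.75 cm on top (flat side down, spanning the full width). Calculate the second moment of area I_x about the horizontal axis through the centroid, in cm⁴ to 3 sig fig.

Treat the section as a set of non-overlapping primitives; coordinates are from the bounding-box lower-left.
Rectangular body: 7.5 × 10.5, A = 78.75 cm², y = 5.25 cm, Ī = 723.52 cm⁴.
Semicircular cap: semicircle r = 3.75, A = 22.089 cm², y = 12.092 cm, Ī = 21.705 cm⁴.
Centroid: ȳ = ΣA·y / ΣA = 6.7487 cm.
Transfer each piece to the horizontal axis through the centroid using Ī + A·d² with d = y − 6.7487:
  rectangular body: d = -1.4987 cm → contributes +900.39 cm⁴
  semicircular cap: d = 5.3429 cm → contributes +652.27 cm⁴
Total I = 1552.7 cm⁴.

I_x ≈ 1550 cm⁴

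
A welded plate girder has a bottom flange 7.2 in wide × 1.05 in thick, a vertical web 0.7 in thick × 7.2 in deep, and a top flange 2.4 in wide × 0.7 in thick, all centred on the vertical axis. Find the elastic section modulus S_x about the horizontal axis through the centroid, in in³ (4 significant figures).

Break the section into simple shapes (no overlaps), measuring from the bottom-left corner of the bounding box.
Bottom plate: 7.2 × 1.05, A = 7.56 in², y = 0.525 in, Ī = 0.694575 in⁴.
Web plate: 0.7 × 7.2, A = 5.04 in², y = 4.65 in, Ī = 21.7728 in⁴.
Top plate: 2.4 × 0.7, A = 1.68 in², y = 8.6 in, Ī = 0.0686 in⁴.
Centroid: ȳ = ΣA·y / ΣA = 2.93088 in.
Transfer each piece to the horizontal axis through the centroid using Ī + A·d² with d = y − 2.93088:
  bottom plate: d = -2.40588 in → contributes +44.4539 in⁴
  web plate: d = 1.71912 in → contributes +36.6678 in⁴
  top plate: d = 5.66912 in → contributes +54.0619 in⁴
Total I = 135.184 in⁴.
Extreme fibre distance c = 6.01912 in; S = I/c = 22.4591 in³.

S_x ≈ 22.46 in³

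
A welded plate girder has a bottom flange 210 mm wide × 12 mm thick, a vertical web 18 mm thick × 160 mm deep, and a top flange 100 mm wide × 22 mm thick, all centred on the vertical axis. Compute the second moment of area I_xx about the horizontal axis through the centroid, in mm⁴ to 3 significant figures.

I_xx ≈ 4.31 × 10⁷ mm⁴

Decompose the section into non-overlapping parts with the origin at the bottom-left of its bounding rectangle.
Bottom plate: 210 × 12, A = 2 520 mm², y = 6 mm, Ī = 30 240 mm⁴.
Web plate: 18 × 160, A = 2 880 mm², y = 92 mm, Ī = 6 144 000 mm⁴.
Top plate: 100 × 22, A = 2 200 mm², y = 183 mm, Ī = 88 733 mm⁴.
Centroid: ȳ = ΣA·y / ΣA = 89.826 mm.
Transfer each piece to the horizontal axis through the centroid using Ī + A·d² with d = y − 89.826:
  bottom plate: d = -83.826 mm → contributes +17 737 905 mm⁴
  web plate: d = 2.1737 mm → contributes +6 157 608 mm⁴
  top plate: d = 93.174 mm → contributes +19 187 671 mm⁴
Total I = 43 083 184 mm⁴.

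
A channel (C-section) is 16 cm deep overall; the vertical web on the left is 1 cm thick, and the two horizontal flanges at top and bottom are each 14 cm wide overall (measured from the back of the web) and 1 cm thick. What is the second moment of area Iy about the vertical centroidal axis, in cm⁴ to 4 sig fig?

Iy ≈ 852.8 cm⁴

Break the section into simple shapes (no overlaps), measuring from the bottom-left corner of the bounding box.
Web: 1 × 16, A = 16 cm², x = 0.5 cm, Ī = 1.33333 cm⁴.
Top flange (beyond web): 13 × 1, A = 13 cm², x = 7.5 cm, Ī = 183.083 cm⁴.
Bottom flange (beyond web): 13 × 1, A = 13 cm², x = 7.5 cm, Ī = 183.083 cm⁴.
Centroid: x̄ = ΣA·x / ΣA = 4.83333 cm.
Transfer each piece to the vertical centroidal axis using Ī + A·d² with d = x − 4.83333:
  web: d = -4.33333 cm → contributes +301.778 cm⁴
  top flange (beyond web): d = 2.66667 cm → contributes +275.528 cm⁴
  bottom flange (beyond web): d = 2.66667 cm → contributes +275.528 cm⁴
Total I = 852.833 cm⁴.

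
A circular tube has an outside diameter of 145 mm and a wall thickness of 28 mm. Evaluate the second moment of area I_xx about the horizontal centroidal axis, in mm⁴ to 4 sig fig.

I_xx ≈ 1.862 × 10⁷ mm⁴

Decompose the section into non-overlapping parts with the origin at the bottom-left of its bounding rectangle.
Outer circle: ⌀145, A = 16 513 mm², y = 72.5 mm, Ī = 21 699 109 mm⁴.
Bore (subtracted): ⌀89, A = 6221.14 mm², y = 72.5 mm, Ī = 3 079 853 mm⁴.
By symmetry the centroid is at mid-height, ȳ = 72.5 mm.
All pieces are centred on the horizontal centroidal axis, so I = ΣĪ (holes subtracted) = 18 619 257 mm⁴.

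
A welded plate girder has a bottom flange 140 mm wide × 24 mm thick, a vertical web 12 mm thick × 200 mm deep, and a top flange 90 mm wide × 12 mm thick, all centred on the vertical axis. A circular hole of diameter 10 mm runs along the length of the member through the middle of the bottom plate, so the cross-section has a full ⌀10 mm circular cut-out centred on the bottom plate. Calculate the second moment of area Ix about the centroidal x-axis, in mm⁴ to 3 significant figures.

Ix ≈ 5.20 × 10⁷ mm⁴

Split into non-overlapping primitives; take the origin at the lower-left of the bounding box.
Bottom plate: 140 × 24, A = 3 360 mm², y = 12 mm, Ī = 161 280 mm⁴.
Web plate: 12 × 200, A = 2 400 mm², y = 124 mm, Ī = 8 000 000 mm⁴.
Top plate: 90 × 12, A = 1 080 mm², y = 230 mm, Ī = 12 960 mm⁴.
Hole (subtracted): ⌀10, A = 78.54 mm², y = 12 mm, Ī = 490.87 mm⁴.
Centroid: ȳ = ΣA·y / ΣA = 86.576 mm.
Transfer each piece to the centroidal x-axis using Ī + A·d² with d = y − 86.576:
  bottom plate: d = -74.576 mm → contributes +18 847 991 mm⁴
  web plate: d = 37.424 mm → contributes +11 361 404 mm⁴
  top plate: d = 143.42 mm → contributes +22 229 161 mm⁴
  hole: d = -74.576 mm → contributes −437 292 mm⁴
Total I = 52 001 265 mm⁴.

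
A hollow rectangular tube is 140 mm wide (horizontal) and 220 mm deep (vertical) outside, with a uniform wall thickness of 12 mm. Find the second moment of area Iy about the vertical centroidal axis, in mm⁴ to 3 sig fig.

Iy ≈ 2.48 × 10⁷ mm⁴

Treat the section as a set of non-overlapping primitives; coordinates are from the bounding-box lower-left.
Outer rectangle: 140 × 220, A = 30 800 mm², x = 70 mm, Ī = 50 306 667 mm⁴.
Inner void (subtracted): 116 × 196, A = 22 736 mm², x = 70 mm, Ī = 25 494 635 mm⁴.
By symmetry the centroid is at mid-width, x̄ = 70 mm.
All pieces are centred on the vertical centroidal axis, so I = ΣĪ (holes subtracted) = 24 812 032 mm⁴.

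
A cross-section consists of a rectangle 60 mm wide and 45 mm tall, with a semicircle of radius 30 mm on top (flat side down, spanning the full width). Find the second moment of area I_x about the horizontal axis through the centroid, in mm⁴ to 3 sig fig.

Split into non-overlapping primitives; take the origin at the lower-left of the bounding box.
Rectangular body: 60 × 45, A = 2 700 mm², y = 22.5 mm, Ī = 455 625 mm⁴.
Semicircular cap: semicircle r = 30, A = 1413.7 mm², y = 57.732 mm, Ī = 88 903 mm⁴.
Centroid: ȳ = ΣA·y / ΣA = 34.608 mm.
Transfer each piece to the horizontal axis through the centroid using Ī + A·d² with d = y − 34.608:
  rectangular body: d = -12.108 mm → contributes +851 451 mm⁴
  semicircular cap: d = 23.124 mm → contributes +844 875 mm⁴
Total I = 1 696 326 mm⁴.

I_x ≈ 1.70 × 10⁶ mm⁴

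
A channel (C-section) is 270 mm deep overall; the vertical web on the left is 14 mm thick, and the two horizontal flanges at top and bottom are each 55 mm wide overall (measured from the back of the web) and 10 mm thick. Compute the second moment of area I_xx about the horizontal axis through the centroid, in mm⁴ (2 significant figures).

I_xx ≈ 3.7 × 10⁷ mm⁴

Decompose the section into non-overlapping parts with the origin at the bottom-left of its bounding rectangle.
Web: 14 × 270, A = 3 780 mm², y = 135 mm, Ī = 22 963 500 mm⁴.
Top flange (beyond web): 41 × 10, A = 410 mm², y = 265 mm, Ī = 3 417 mm⁴.
Bottom flange (beyond web): 41 × 10, A = 410 mm², y = 5 mm, Ī = 3 417 mm⁴.
By symmetry the centroid is at mid-height, ȳ = 135 mm.
Transfer each piece to the horizontal axis through the centroid using Ī + A·d² with d = y − 135:
  web: d = 0 mm → contributes +22 963 500 mm⁴
  top flange (beyond web): d = 130 mm → contributes +6 932 417 mm⁴
  bottom flange (beyond web): d = -130 mm → contributes +6 932 417 mm⁴
Total I = 36 828 333 mm⁴.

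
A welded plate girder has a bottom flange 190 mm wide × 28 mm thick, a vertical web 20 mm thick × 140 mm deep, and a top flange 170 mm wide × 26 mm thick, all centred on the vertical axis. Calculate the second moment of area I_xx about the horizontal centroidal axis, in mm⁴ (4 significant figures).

I_xx ≈ 7.265 × 10⁷ mm⁴

Break the section into simple shapes (no overlaps), measuring from the bottom-left corner of the bounding box.
Bottom plate: 190 × 28, A = 5 320 mm², y = 14 mm, Ī = 347 573 mm⁴.
Web plate: 20 × 140, A = 2 800 mm², y = 98 mm, Ī = 4 573 333 mm⁴.
Top plate: 170 × 26, A = 4 420 mm², y = 181 mm, Ī = 248 993 mm⁴.
Centroid: ȳ = ΣA·y / ΣA = 91.6188 mm.
Transfer each piece to the horizontal centroidal axis using Ī + A·d² with d = y − 91.6188:
  bottom plate: d = -77.6188 mm → contributes +32 398 877 mm⁴
  web plate: d = 6.38118 mm → contributes +4 687 348 mm⁴
  top plate: d = 89.3812 mm → contributes +35 560 353 mm⁴
Total I = 72 646 578 mm⁴.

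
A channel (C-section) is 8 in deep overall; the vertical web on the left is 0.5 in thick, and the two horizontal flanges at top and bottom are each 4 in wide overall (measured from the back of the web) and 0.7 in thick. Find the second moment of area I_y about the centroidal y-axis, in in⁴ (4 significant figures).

I_y ≈ 13.89 in⁴

Treat the section as a set of non-overlapping primitives; coordinates are from the bounding-box lower-left.
Web: 0.5 × 8, A = 4 in², x = 0.25 in, Ī = 0.0833333 in⁴.
Top flange (beyond web): 3.5 × 0.7, A = 2.45 in², x = 2.25 in, Ī = 2.50104 in⁴.
Bottom flange (beyond web): 3.5 × 0.7, A = 2.45 in², x = 2.25 in, Ī = 2.50104 in⁴.
Centroid: x̄ = ΣA·x / ΣA = 1.35112 in.
Transfer each piece to the centroidal y-axis using Ī + A·d² with d = x − 1.35112:
  web: d = -1.10112 in → contributes +4.93323 in⁴
  top flange (beyond web): d = 0.898876 in → contributes +4.48059 in⁴
  bottom flange (beyond web): d = 0.898876 in → contributes +4.48059 in⁴
Total I = 13.8944 in⁴.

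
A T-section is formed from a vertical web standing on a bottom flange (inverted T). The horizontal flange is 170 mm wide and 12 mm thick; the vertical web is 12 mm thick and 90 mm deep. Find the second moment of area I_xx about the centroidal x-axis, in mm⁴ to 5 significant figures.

Treat the section as a set of non-overlapping primitives; coordinates are from the bounding-box lower-left.
Flange: 170 × 12, A = 2 040 mm², y = 6 mm, Ī = 24 480 mm⁴.
Web: 12 × 90, A = 1 080 mm², y = 57 mm, Ī = 729 000 mm⁴.
Centroid: ȳ = ΣA·y / ΣA = 23.65385 mm.
Transfer each piece to the centroidal x-axis using Ī + A·d² with d = y − 23.65385:
  flange: d = -17.65385 mm → contributes +660262.9 mm⁴
  web: d = 33.34615 mm → contributes +1 929 923 mm⁴
Total I = 2 590 186 mm⁴.

I_xx ≈ 2.5902 × 10⁶ mm⁴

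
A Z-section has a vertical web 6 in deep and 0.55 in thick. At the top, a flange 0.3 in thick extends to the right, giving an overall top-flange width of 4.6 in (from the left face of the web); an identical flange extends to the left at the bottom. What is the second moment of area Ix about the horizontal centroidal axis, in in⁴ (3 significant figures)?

Ix ≈ 29.7 in⁴

Treat the section as a set of non-overlapping primitives; coordinates are from the bounding-box lower-left.
Web: 0.55 × 6, A = 3.3 in², y = 3 in, Ī = 9.9 in⁴.
Top flange (beyond web): 4.05 × 0.3, A = 1.215 in², y = 5.85 in, Ī = 0.0091125 in⁴.
Bottom flange (beyond web): 4.05 × 0.3, A = 1.215 in², y = 0.15 in, Ī = 0.0091125 in⁴.
Centroid: ȳ = ΣA·y / ΣA = 3 in.
Transfer each piece to the horizontal centroidal axis using Ī + A·d² with d = y − 3:
  web: d = 0 in → contributes +9.9 in⁴
  top flange (beyond web): d = 2.85 in → contributes +9.878 in⁴
  bottom flange (beyond web): d = -2.85 in → contributes +9.878 in⁴
Total I = 29.656 in⁴.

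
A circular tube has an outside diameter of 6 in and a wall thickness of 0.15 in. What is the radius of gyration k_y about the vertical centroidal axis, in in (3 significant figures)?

k_y ≈ 2.07 in

Decompose the section into non-overlapping parts with the origin at the bottom-left of its bounding rectangle.
Outer circle: ⌀6, A = 28.274 in², x = 3 in, Ī = 63.617 in⁴.
Bore (subtracted): ⌀5.7, A = 25.518 in², x = 3 in, Ī = 51.817 in⁴.
By symmetry the centroid is at mid-width, x̄ = 3 in.
All pieces are centred on the vertical centroidal axis, so I = ΣĪ (holes subtracted) = 11.801 in⁴.
Radius of gyration: k = √(I/A) = √(11.801 / 2.7567) = 2.069 in.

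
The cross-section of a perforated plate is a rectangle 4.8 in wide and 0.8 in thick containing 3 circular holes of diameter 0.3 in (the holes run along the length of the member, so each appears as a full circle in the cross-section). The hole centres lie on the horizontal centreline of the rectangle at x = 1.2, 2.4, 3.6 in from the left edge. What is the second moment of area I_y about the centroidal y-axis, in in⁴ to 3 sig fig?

Decompose the section into non-overlapping parts with the origin at the bottom-left of its bounding rectangle.
Plate: 4.8 × 0.8, A = 3.84 in², x = 2.4 in, Ī = 7.3728 in⁴.
Hole 1 (subtracted): ⌀0.3, A = 0.070686 in², x = 1.2 in, Ī = 0.00039761 in⁴.
Hole 2 (subtracted): ⌀0.3, A = 0.070686 in², x = 2.4 in, Ī = 0.00039761 in⁴.
Hole 3 (subtracted): ⌀0.3, A = 0.070686 in², x = 3.6 in, Ī = 0.00039761 in⁴.
By symmetry the centroid is at mid-width, x̄ = 2.4 in.
Transfer each piece to the centroidal y-axis using Ī + A·d² with d = x − 2.4:
  plate: d = 0 in → contributes +7.3728 in⁴
  hole 1: d = -1.2 in → contributes −0.10219 in⁴
  hole 2: d = 0 in → contributes −0.00039761 in⁴
  hole 3: d = 1.2 in → contributes −0.10219 in⁴
Total I = 7.168 in⁴.

I_y ≈ 7.17 in⁴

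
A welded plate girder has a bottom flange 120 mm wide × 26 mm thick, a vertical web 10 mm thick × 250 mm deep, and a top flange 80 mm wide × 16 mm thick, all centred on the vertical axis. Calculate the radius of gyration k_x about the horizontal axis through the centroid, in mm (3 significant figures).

k_x ≈ 111 mm

Split into non-overlapping primitives; take the origin at the lower-left of the bounding box.
Bottom plate: 120 × 26, A = 3 120 mm², y = 13 mm, Ī = 175 760 mm⁴.
Web plate: 10 × 250, A = 2 500 mm², y = 151 mm, Ī = 13 020 833 mm⁴.
Top plate: 80 × 16, A = 1 280 mm², y = 284 mm, Ī = 27 307 mm⁴.
Centroid: ȳ = ΣA·y / ΣA = 113.27 mm.
Transfer each piece to the horizontal axis through the centroid using Ī + A·d² with d = y − 113.27:
  bottom plate: d = -100.27 mm → contributes +31 546 009 mm⁴
  web plate: d = 37.728 mm → contributes +16 579 251 mm⁴
  top plate: d = 170.73 mm → contributes +37 336 608 mm⁴
Total I = 85 461 868 mm⁴.
Radius of gyration: k = √(I/A) = √(85 461 868 / 6 900) = 111.29 mm.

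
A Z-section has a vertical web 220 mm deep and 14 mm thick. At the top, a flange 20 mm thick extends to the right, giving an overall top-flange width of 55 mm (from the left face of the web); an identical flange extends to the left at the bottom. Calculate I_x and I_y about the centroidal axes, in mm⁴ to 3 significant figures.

I_x ≈ 2.89 × 10⁷ mm⁴, I_y ≈ 1.52 × 10⁶ mm⁴

Break the section into simple shapes (no overlaps), measuring from the bottom-left corner of the bounding box.
Web: 14 × 220, A = 3 080 mm², y = 110 mm, Ī = 12 422 667 mm⁴.
Top flange (beyond web): 41 × 20, A = 820 mm², y = 210 mm, Ī = 27 333 mm⁴.
Bottom flange (beyond web): 41 × 20, A = 820 mm², y = 10 mm, Ī = 27 333 mm⁴.
Centroid: ȳ = ΣA·y / ΣA = 110 mm.
Transfer each piece to the centroidal x-axis using Ī + A·d² with d = y − 110:
  web: d = 0 mm → contributes +12 422 667 mm⁴
  top flange (beyond web): d = 100 mm → contributes +8 227 333 mm⁴
  bottom flange (beyond web): d = -100 mm → contributes +8 227 333 mm⁴
Total I = 28 877 333 mm⁴.
For the y-axis: x̄ = 48 mm.
Repeating about the centroidal y-axis gives I_y = 1 520 293 mm⁴.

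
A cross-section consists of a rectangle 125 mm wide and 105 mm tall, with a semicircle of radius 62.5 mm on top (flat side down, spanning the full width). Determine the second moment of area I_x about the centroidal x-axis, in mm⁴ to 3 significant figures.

Decompose the section into non-overlapping parts with the origin at the bottom-left of its bounding rectangle.
Rectangular body: 125 × 105, A = 13 125 mm², y = 52.5 mm, Ī = 12 058 594 mm⁴.
Semicircular cap: semicircle r = 62.5, A = 6135.9 mm², y = 131.53 mm, Ī = 1 674 758 mm⁴.
Centroid: ȳ = ΣA·y / ΣA = 77.675 mm.
Transfer each piece to the centroidal x-axis using Ī + A·d² with d = y − 77.675:
  rectangular body: d = -25.175 mm → contributes +20 377 055 mm⁴
  semicircular cap: d = 53.851 mm → contributes +19 468 300 mm⁴
Total I = 39 845 355 mm⁴.

I_x ≈ 3.98 × 10⁷ mm⁴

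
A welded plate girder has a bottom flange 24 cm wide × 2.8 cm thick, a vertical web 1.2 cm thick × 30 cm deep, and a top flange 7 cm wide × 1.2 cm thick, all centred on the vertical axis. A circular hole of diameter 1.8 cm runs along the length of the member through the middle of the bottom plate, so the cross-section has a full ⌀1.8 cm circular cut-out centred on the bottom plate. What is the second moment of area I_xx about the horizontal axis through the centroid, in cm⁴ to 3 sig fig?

I_xx ≈ 1.43 × 10⁴ cm⁴

Decompose the section into non-overlapping parts with the origin at the bottom-left of its bounding rectangle.
Bottom plate: 24 × 2.8, A = 67.2 cm², y = 1.4 cm, Ī = 43.904 cm⁴.
Web plate: 1.2 × 30, A = 36 cm², y = 17.8 cm, Ī = 2 700 cm⁴.
Top plate: 7 × 1.2, A = 8.4 cm², y = 33.4 cm, Ī = 1.008 cm⁴.
Hole (subtracted): ⌀1.8, A = 2.5447 cm², y = 1.4 cm, Ī = 0.5153 cm⁴.
Centroid: ȳ = ΣA·y / ΣA = 9.2786 cm.
Transfer each piece to the horizontal axis through the centroid using Ī + A·d² with d = y − 9.2786:
  bottom plate: d = -7.8786 cm → contributes +4215.1 cm⁴
  web plate: d = 8.5214 cm → contributes +5314.1 cm⁴
  top plate: d = 24.121 cm → contributes +4888.5 cm⁴
  hole: d = -7.8786 cm → contributes −158.47 cm⁴
Total I = 14 259 cm⁴.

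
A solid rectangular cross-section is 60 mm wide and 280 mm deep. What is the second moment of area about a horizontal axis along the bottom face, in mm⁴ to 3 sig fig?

The section: 60 × 280, A = 16 800 mm², y = 140 mm, Ī = 109 760 000 mm⁴.
Transfer it to a horizontal axis along the bottom face using Ī + A·d² with d = y − 0:
  the section: d = 140 mm → contributes +439 040 000 mm⁴
Total I = 439 040 000 mm⁴.

I_base ≈ 4.39 × 10⁸ mm⁴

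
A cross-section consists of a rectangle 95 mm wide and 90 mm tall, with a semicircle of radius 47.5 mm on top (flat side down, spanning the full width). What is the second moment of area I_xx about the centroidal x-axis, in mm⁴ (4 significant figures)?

Treat the section as a set of non-overlapping primitives; coordinates are from the bounding-box lower-left.
Rectangular body: 95 × 90, A = 8 550 mm², y = 45 mm, Ī = 5 771 250 mm⁴.
Semicircular cap: semicircle r = 47.5, A = 3544.11 mm², y = 110.16 mm, Ī = 558 736 mm⁴.
Centroid: ȳ = ΣA·y / ΣA = 64.0947 mm.
Transfer each piece to the centroidal x-axis using Ī + A·d² with d = y − 64.0947:
  rectangular body: d = -19.0947 mm → contributes +8 888 630 mm⁴
  semicircular cap: d = 46.065 mm → contributes +8 079 271 mm⁴
Total I = 16 967 900 mm⁴.

I_xx ≈ 1.697 × 10⁷ mm⁴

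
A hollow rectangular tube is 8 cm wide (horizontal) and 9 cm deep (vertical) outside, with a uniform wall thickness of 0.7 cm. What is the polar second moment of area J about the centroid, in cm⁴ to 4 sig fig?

Decompose the section into non-overlapping parts with the origin at the bottom-left of its bounding rectangle.
Outer rectangle: 8 × 9, A = 72 cm², y = 4.5 cm, Ī = 486 cm⁴.
Inner void (subtracted): 6.6 × 7.6, A = 50.16 cm², y = 4.5 cm, Ī = 241.437 cm⁴.
By symmetry the centroid is at mid-height, ȳ = 4.5 cm.
All pieces are centred on the centroidal x-axis, so I = ΣĪ (holes subtracted) = 244.563 cm⁴.
Repeating about the centroidal y-axis gives I_y = 201.919 cm⁴.
Polar second moment: J = I_x + I_y = 446.482 cm⁴.

J ≈ 446.5 cm⁴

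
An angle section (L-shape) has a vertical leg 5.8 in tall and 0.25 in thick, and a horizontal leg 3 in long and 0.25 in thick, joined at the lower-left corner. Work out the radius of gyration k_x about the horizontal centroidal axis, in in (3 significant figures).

Treat the section as a set of non-overlapping primitives; coordinates are from the bounding-box lower-left.
Vertical leg: 0.25 × 5.8, A = 1.45 in², y = 2.9 in, Ī = 4.0648 in⁴.
Horizontal leg (remainder): 2.75 × 0.25, A = 0.6875 in², y = 0.125 in, Ī = 0.0035807 in⁴.
Centroid: ȳ = ΣA·y / ΣA = 2.0075 in.
Transfer each piece to the horizontal centroidal axis using Ī + A·d² with d = y − 2.0075:
  vertical leg: d = 0.89254 in → contributes +5.22 in⁴
  horizontal leg (remainder): d = -1.8825 in → contributes +2.4398 in⁴
Total I = 7.6598 in⁴.
Radius of gyration: k = √(I/A) = √(7.6598 / 2.1375) = 1.893 in.

k_x ≈ 1.89 in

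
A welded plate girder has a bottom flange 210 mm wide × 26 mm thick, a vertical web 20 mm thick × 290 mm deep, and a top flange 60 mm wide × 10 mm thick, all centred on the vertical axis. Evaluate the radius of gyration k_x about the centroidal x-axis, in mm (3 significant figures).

Decompose the section into non-overlapping parts with the origin at the bottom-left of its bounding rectangle.
Bottom plate: 210 × 26, A = 5 460 mm², y = 13 mm, Ī = 307 580 mm⁴.
Web plate: 20 × 290, A = 5 800 mm², y = 171 mm, Ī = 40 648 333 mm⁴.
Top plate: 60 × 10, A = 600 mm², y = 321 mm, Ī = 5 000 mm⁴.
Centroid: ȳ = ΣA·y / ΣA = 105.85 mm.
Transfer each piece to the centroidal x-axis using Ī + A·d² with d = y − 105.85:
  bottom plate: d = -92.85 mm → contributes +47 378 823 mm⁴
  web plate: d = 65.15 mm → contributes +65 266 628 mm⁴
  top plate: d = 215.15 mm → contributes +27 778 735 mm⁴
Total I = 140 424 186 mm⁴.
Radius of gyration: k = √(I/A) = √(140 424 186 / 11 860) = 108.81 mm.

k_x ≈ 109 mm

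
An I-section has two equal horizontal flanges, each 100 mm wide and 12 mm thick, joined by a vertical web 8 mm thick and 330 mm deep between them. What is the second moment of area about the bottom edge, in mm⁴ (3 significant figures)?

I_base ≈ 2.52 × 10⁸ mm⁴

Treat the section as a set of non-overlapping primitives; coordinates are from the bounding-box lower-left.
Bottom flange: 100 × 12, A = 1 200 mm², y = 6 mm, Ī = 14 400 mm⁴.
Web: 8 × 330, A = 2 640 mm², y = 177 mm, Ī = 23 958 000 mm⁴.
Top flange: 100 × 12, A = 1 200 mm², y = 348 mm, Ī = 14 400 mm⁴.
Transfer each piece to a horizontal axis along the bottom face using Ī + A·d² with d = y − 0:
  bottom flange: d = 6 mm → contributes +57 600 mm⁴
  web: d = 177 mm → contributes +106 666 560 mm⁴
  top flange: d = 348 mm → contributes +145 339 200 mm⁴
Total I = 252 063 360 mm⁴.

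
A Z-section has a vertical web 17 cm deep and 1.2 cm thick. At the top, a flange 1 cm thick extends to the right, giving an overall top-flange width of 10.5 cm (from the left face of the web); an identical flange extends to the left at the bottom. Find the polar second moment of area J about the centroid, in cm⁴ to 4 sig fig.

J ≈ 2332 cm⁴

Break the section into simple shapes (no overlaps), measuring from the bottom-left corner of the bounding box.
Web: 1.2 × 17, A = 20.4 cm², y = 8.5 cm, Ī = 491.3 cm⁴.
Top flange (beyond web): 9.3 × 1, A = 9.3 cm², y = 16.5 cm, Ī = 0.775 cm⁴.
Bottom flange (beyond web): 9.3 × 1, A = 9.3 cm², y = 0.5 cm, Ī = 0.775 cm⁴.
Centroid: ȳ = ΣA·y / ΣA = 8.5 cm.
Transfer each piece to the centroidal x-axis using Ī + A·d² with d = y − 8.5:
  web: d = 0 cm → contributes +491.3 cm⁴
  top flange (beyond web): d = 8 cm → contributes +595.975 cm⁴
  bottom flange (beyond web): d = -8 cm → contributes +595.975 cm⁴
Total I = 1683.25 cm⁴.
For the y-axis: x̄ = 9.9 cm.
Repeating about the centroidal y-axis gives I_y = 649.17 cm⁴.
Polar second moment: J = I_x + I_y = 2332.42 cm⁴.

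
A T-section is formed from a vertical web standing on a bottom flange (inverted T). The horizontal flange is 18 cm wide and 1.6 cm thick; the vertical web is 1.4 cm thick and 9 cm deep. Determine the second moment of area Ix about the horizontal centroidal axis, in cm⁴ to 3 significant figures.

Decompose the section into non-overlapping parts with the origin at the bottom-left of its bounding rectangle.
Flange: 18 × 1.6, A = 28.8 cm², y = 0.8 cm, Ī = 6.144 cm⁴.
Web: 1.4 × 9, A = 12.6 cm², y = 6.1 cm, Ī = 85.05 cm⁴.
Centroid: ȳ = ΣA·y / ΣA = 2.413 cm.
Transfer each piece to the horizontal centroidal axis using Ī + A·d² with d = y − 2.413:
  flange: d = -1.613 cm → contributes +81.079 cm⁴
  web: d = 3.687 cm → contributes +256.33 cm⁴
Total I = 337.41 cm⁴.

Ix ≈ 337 cm⁴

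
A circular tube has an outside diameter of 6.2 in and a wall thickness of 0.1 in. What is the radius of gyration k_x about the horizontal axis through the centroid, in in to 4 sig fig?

k_x ≈ 2.157 in

Break the section into simple shapes (no overlaps), measuring from the bottom-left corner of the bounding box.
Outer circle: ⌀6.2, A = 30.1907 in², y = 3.1 in, Ī = 72.5332 in⁴.
Bore (subtracted): ⌀6, A = 28.2743 in², y = 3.1 in, Ī = 63.6173 in⁴.
By symmetry the centroid is at mid-height, ȳ = 3.1 in.
All pieces are centred on the horizontal axis through the centroid, so I = ΣĪ (holes subtracted) = 8.91592 in⁴.
Radius of gyration: k = √(I/A) = √(8.91592 / 1.91637) = 2.15697 in.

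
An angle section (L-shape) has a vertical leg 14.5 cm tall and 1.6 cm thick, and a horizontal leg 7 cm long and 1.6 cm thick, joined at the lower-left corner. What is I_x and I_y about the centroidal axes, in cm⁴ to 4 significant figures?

Break the section into simple shapes (no overlaps), measuring from the bottom-left corner of the bounding box.
Vertical leg: 1.6 × 14.5, A = 23.2 cm², y = 7.25 cm, Ī = 406.483 cm⁴.
Horizontal leg (remainder): 5.4 × 1.6, A = 8.64 cm², y = 0.8 cm, Ī = 1.8432 cm⁴.
Centroid: ȳ = ΣA·y / ΣA = 5.49975 cm.
Transfer each piece to the centroidal x-axis using Ī + A·d² with d = y − 5.49975:
  vertical leg: d = 1.75025 cm → contributes +477.554 cm⁴
  horizontal leg (remainder): d = -4.69975 cm → contributes +192.68 cm⁴
Total I = 670.234 cm⁴.
For the y-axis: x̄ = 1.74975 cm.
Repeating about the centroidal y-axis gives I_y = 103.064 cm⁴.

I_x ≈ 670.2 cm⁴, I_y ≈ 103.1 cm⁴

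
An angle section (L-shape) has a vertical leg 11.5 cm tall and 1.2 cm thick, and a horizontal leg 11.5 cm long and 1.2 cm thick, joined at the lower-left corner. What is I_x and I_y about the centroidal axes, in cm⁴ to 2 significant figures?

Break the section into simple shapes (no overlaps), measuring from the bottom-left corner of the bounding box.
Vertical leg: 1.2 × 11.5, A = 13.8 cm², y = 5.75 cm, Ī = 152.1 cm⁴.
Horizontal leg (remainder): 10.3 × 1.2, A = 12.36 cm², y = 0.6 cm, Ī = 1.483 cm⁴.
Centroid: ȳ = ΣA·y / ΣA = 3.317 cm.
Transfer each piece to the centroidal x-axis using Ī + A·d² with d = y − 3.317:
  vertical leg: d = 2.433 cm → contributes +233.8 cm⁴
  horizontal leg (remainder): d = -2.717 cm → contributes +92.71 cm⁴
Total I = 326.5 cm⁴.
For the y-axis: x̄ = 3.317 cm.
Repeating about the centroidal y-axis gives I_y = 326.5 cm⁴.

I_x ≈ 330 cm⁴, I_y ≈ 330 cm⁴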